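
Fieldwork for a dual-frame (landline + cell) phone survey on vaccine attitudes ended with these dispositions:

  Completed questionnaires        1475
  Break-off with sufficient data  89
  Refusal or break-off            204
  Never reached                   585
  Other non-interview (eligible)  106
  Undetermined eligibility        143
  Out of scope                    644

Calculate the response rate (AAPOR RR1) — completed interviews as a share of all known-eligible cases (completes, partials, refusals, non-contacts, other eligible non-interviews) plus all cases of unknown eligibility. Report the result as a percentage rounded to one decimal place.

56.7%

Top = 1475
Denom = 1475 + 89 + 204 + 585 + 106 + 143 = 2602
RR1 = 1475 / 2602 = 0.5669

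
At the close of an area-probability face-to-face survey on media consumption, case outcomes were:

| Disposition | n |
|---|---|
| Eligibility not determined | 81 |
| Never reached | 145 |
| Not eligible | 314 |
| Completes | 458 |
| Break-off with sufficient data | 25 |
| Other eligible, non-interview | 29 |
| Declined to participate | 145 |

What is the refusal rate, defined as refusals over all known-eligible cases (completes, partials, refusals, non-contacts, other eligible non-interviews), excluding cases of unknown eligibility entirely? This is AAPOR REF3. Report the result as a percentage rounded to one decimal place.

Top: 145
Denominator: 458 + 25 + 145 + 145 + 29 = 802
REF3 = 145 / 802 = 0.1808

18.1%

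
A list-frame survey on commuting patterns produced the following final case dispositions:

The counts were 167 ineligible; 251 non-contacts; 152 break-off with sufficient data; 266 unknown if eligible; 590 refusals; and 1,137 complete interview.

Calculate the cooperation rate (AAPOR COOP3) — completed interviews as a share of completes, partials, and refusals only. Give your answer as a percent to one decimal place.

Top = 1137
Base = 1137 + 152 + 590 = 1879
COOP3 = 1137 / 1879 = 0.6051

60.5%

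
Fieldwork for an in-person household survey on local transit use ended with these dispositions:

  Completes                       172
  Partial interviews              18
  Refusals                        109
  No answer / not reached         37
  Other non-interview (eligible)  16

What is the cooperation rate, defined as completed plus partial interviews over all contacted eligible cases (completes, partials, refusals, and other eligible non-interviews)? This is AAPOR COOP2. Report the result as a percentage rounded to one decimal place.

60.3%

Numerator = 172 + 18 = 190
Denominator = 172 + 18 + 109 + 16 = 315
COOP2 = 190 / 315 = 0.6032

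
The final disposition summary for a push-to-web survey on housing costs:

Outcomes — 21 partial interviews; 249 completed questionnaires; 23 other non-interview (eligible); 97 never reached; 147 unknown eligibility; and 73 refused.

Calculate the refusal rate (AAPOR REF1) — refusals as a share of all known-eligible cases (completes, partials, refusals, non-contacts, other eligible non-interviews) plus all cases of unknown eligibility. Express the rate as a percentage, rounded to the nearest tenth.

12.0%

Num: 73
Base: 249 + 21 + 73 + 97 + 23 + 147 = 610
REF1 = 73 / 610 = 0.1197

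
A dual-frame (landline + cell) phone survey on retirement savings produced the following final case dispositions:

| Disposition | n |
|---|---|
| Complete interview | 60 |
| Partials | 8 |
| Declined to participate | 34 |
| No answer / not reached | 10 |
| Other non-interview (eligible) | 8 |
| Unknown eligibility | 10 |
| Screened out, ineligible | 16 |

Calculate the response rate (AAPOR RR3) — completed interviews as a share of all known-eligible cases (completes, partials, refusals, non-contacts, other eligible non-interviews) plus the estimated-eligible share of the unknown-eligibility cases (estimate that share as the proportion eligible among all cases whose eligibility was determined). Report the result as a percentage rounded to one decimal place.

Num: 60
Known eligible: 60 + 8 + 34 + 10 + 8 = 120
e = 120 / (120 + 16) = 120 / 136 = 0.8824
Eligible share of unknowns: 0.8824 × 10 = 8.82
Denominator: 120 + 8.82 = 128.82
RR3 = 60 / 128.82 = 0.4658

46.6%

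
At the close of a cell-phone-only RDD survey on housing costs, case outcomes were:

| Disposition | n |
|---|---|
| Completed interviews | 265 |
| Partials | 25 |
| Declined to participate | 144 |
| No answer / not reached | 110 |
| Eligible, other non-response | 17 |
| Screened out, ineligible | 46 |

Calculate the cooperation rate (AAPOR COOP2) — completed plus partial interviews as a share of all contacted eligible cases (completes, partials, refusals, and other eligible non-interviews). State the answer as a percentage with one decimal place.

64.3%

Top = 265 + 25 = 290
Denom = 265 + 25 + 144 + 17 = 451
COOP2 = 290 / 451 = 0.6430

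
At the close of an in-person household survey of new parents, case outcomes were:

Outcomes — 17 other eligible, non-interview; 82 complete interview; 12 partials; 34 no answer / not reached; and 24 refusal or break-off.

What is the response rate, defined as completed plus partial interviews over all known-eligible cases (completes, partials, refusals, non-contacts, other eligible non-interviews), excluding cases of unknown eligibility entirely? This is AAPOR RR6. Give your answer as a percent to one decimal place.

Numerator: 82 + 12 = 94
Base: 82 + 12 + 24 + 34 + 17 = 169
RR6 = 94 / 169 = 0.5562

55.6%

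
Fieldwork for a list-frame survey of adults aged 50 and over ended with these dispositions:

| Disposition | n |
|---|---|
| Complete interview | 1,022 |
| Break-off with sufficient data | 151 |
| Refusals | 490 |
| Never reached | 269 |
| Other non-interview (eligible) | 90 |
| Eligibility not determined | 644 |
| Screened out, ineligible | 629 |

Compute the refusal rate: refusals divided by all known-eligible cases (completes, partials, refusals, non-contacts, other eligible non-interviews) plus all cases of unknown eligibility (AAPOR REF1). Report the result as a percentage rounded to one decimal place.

18.4%

Numerator → 490
Base → 1022 + 151 + 490 + 269 + 90 + 644 = 2666
REF1 = 490 / 2666 = 0.1838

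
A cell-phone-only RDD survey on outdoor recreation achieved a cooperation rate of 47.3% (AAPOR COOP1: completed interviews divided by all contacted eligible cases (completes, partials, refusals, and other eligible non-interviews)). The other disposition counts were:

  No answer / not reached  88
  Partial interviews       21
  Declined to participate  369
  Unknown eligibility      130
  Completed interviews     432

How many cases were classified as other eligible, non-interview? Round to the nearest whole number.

COOP1 = 432 / D = 0.473
D = 432 / 0.473 = 913.3
Remaining denominator categories sum to 822
other eligible, non-interview = 913.3 − 822 ≈ 91

91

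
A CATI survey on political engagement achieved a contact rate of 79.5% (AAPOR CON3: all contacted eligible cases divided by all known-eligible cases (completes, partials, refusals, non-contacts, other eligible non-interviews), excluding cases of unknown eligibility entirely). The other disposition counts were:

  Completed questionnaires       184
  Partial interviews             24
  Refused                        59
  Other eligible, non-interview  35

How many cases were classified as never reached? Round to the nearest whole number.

Numerator = 184 + 24 + 59 + 35 = 302
CON3 = 302 / D = 0.795
D = 302 / 0.795 = 379.9
Other denominator terms total 302
never reached = 379.9 − 302 ≈ 78

78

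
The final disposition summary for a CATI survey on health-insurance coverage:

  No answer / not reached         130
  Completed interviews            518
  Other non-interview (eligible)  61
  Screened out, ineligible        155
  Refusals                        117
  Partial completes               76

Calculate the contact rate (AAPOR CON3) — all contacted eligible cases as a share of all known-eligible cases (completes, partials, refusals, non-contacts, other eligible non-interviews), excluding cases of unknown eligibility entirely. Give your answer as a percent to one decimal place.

Top: 518 + 76 + 117 + 61 = 772
Base: 518 + 76 + 117 + 130 + 61 = 902
CON3 = 772 / 902 = 0.8559

85.6%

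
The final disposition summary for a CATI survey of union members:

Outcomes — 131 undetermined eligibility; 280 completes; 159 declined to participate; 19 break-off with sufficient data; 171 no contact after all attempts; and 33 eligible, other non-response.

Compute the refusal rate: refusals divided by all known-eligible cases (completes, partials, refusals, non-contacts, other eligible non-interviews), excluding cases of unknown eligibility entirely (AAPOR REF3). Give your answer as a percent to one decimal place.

Numerator = 159
Base = 280 + 19 + 159 + 171 + 33 = 662
REF3 = 159 / 662 = 0.2402

24.0%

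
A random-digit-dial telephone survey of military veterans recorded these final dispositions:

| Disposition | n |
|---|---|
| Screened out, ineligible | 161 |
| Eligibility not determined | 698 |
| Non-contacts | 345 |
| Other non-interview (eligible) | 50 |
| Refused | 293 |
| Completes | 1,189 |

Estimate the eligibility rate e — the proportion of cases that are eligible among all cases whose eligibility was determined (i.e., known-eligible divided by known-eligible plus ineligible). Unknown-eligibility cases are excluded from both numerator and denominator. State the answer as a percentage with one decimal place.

Known eligible = 1189 + 293 + 345 + 50 = 1877
e = 1877 / (1877 + 161) = 1877 / 2038 = 0.9210

92.1%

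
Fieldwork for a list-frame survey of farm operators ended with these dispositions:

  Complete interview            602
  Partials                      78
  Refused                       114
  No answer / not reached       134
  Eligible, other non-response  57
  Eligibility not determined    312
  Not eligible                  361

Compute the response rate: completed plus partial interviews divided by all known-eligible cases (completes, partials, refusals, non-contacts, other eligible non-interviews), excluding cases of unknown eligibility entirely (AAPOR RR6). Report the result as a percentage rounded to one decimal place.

Num = 602 + 78 = 680
Base = 602 + 78 + 114 + 134 + 57 = 985
RR6 = 680 / 985 = 0.6904

69.0%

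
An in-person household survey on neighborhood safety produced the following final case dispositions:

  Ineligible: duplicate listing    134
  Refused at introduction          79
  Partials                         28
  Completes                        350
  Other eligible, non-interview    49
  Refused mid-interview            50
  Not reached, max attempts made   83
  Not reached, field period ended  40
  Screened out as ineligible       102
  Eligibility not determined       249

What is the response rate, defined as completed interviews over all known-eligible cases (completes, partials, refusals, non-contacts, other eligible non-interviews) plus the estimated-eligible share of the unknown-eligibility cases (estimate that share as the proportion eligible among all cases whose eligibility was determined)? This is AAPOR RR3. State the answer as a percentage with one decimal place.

40.5%

Declined to participate = 79 + 50 = 129
Never reached = 40 + 83 = 123
Screened out, ineligible = 102 + 134 = 236
Num → 350
Eligible (known) → 350 + 28 + 129 + 123 + 49 = 679
e = 679 / (679 + 236) = 679 / 915 = 0.7421
Estimated eligible among unknowns → 0.7421 × 249 = 184.78
Denom → 679 + 184.78 = 863.78
RR3 = 350 / 863.78 = 0.4052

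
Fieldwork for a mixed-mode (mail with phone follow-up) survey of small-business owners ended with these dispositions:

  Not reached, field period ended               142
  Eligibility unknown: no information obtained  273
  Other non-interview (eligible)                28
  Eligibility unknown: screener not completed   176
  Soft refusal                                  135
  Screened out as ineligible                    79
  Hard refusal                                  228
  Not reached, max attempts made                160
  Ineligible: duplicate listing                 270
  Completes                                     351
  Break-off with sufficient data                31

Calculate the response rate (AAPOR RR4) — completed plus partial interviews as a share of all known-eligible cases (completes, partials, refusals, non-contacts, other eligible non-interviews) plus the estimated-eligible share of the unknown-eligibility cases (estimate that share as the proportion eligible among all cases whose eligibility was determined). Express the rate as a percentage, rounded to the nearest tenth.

Refused = 228 + 135 = 363
No answer / not reached = 142 + 160 = 302
Unknown if eligible = 176 + 273 = 449
Not eligible = 79 + 270 = 349
Num = 351 + 31 = 382
Determined eligible = 351 + 31 + 363 + 302 + 28 = 1075
e = 1075 / (1075 + 349) = 1075 / 1424 = 0.7549
Eligible share of unknowns = 0.7549 × 449 = 338.95
Denom = 1075 + 338.95 = 1413.95
RR4 = 382 / 1413.95 = 0.2702

27.0%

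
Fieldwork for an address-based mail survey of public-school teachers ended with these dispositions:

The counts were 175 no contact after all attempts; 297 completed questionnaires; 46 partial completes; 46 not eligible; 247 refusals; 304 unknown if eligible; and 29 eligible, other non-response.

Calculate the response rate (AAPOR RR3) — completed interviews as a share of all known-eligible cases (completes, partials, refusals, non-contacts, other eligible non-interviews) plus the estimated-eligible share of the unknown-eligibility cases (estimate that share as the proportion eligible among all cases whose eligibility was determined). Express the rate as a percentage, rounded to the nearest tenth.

Numerator: 297
Eligible (known): 297 + 46 + 247 + 175 + 29 = 794
e = 794 / (794 + 46) = 794 / 840 = 0.9452
Estimated eligible among unknowns: 0.9452 × 304 = 287.34
Denom: 794 + 287.34 = 1081.34
RR3 = 297 / 1081.34 = 0.2747

27.5%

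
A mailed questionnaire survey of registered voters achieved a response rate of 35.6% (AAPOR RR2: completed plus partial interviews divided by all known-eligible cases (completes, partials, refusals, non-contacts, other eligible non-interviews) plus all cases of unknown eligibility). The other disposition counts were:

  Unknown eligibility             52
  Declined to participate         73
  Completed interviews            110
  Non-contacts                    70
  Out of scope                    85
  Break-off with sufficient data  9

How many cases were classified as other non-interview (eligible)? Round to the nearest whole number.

Num: 110 + 9 = 119
RR2 = 119 / D = 0.356
D = 119 / 0.356 = 334.3
Remaining denominator categories sum to 314
other non-interview (eligible) = 334.3 − 314 ≈ 20

20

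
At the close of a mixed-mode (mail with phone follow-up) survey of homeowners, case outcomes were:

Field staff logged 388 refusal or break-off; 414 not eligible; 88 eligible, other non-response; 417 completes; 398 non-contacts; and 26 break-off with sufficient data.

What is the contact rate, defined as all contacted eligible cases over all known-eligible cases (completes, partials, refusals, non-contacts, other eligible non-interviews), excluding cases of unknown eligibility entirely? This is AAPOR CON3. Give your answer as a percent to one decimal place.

69.8%

Num → 417 + 26 + 388 + 88 = 919
Denominator → 417 + 26 + 388 + 398 + 88 = 1317
CON3 = 919 / 1317 = 0.6978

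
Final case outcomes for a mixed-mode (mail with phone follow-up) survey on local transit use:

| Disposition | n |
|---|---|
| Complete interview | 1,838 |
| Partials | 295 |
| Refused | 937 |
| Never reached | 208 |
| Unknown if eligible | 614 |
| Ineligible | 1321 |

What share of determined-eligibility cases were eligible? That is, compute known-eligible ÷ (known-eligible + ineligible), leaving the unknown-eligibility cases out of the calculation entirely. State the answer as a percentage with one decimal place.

71.3%

Determined eligible = 1838 + 295 + 937 + 208 = 3278
e = 3278 / (3278 + 1321) = 3278 / 4599 = 0.7128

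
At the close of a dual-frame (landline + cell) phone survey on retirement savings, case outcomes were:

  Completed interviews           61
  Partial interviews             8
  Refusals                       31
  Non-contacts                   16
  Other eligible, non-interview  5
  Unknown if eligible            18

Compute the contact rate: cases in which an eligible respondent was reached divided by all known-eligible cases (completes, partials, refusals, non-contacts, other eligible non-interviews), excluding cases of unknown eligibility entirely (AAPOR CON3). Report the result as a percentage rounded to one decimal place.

Num: 61 + 8 + 31 + 5 = 105
Denom: 61 + 8 + 31 + 16 + 5 = 121
CON3 = 105 / 121 = 0.8678

86.8%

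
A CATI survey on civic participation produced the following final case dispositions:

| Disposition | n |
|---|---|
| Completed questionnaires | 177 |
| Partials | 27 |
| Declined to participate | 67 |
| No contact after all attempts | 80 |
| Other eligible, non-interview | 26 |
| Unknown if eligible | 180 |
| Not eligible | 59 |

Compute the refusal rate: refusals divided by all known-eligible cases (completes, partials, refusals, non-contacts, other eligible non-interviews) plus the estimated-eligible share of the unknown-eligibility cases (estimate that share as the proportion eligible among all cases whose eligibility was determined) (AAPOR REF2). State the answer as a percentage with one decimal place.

Top → 67
Known eligible → 177 + 27 + 67 + 80 + 26 = 377
e = 377 / (377 + 59) = 377 / 436 = 0.8647
e × U → 0.8647 × 180 = 155.65
Base → 377 + 155.65 = 532.65
REF2 = 67 / 532.65 = 0.1258

12.6%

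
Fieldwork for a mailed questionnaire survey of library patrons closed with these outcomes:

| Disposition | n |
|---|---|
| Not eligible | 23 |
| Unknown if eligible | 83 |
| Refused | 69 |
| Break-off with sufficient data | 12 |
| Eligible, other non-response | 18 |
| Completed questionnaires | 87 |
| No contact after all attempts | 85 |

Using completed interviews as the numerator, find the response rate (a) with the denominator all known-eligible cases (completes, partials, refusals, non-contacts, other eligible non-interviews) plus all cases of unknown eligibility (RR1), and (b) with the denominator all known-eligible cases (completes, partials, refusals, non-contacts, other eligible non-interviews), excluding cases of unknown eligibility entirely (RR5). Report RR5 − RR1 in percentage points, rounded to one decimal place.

Numerator: 87
Base: 87 + 12 + 69 + 85 + 18 + 83 = 354
RR1 = 87 / 354 = 0.2458
Base: 87 + 12 + 69 + 85 + 18 = 271
RR5 = 87 / 271 = 0.3210
Difference = 32.10 − 24.58 = 7.52 percentage points

7.5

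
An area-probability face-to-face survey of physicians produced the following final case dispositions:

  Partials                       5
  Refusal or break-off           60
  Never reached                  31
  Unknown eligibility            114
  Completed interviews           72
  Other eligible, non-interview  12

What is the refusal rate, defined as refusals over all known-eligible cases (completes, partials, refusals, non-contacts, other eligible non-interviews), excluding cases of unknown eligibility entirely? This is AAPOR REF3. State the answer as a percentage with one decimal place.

Numerator: 60
Base: 72 + 5 + 60 + 31 + 12 = 180
REF3 = 60 / 180 = 0.3333

33.3%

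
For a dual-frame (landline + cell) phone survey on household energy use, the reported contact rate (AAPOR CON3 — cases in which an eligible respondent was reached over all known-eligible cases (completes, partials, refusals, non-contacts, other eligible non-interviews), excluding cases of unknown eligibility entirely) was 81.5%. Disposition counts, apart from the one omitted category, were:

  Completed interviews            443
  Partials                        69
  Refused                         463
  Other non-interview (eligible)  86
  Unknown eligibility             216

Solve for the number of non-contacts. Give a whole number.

241

Numerator = 443 + 69 + 463 + 86 = 1061
CON3 = 1061 / D = 0.815
D = 1061 / 0.815 = 1301.8
Other denominator terms total 1061
non-contacts = 1301.8 − 1061 ≈ 241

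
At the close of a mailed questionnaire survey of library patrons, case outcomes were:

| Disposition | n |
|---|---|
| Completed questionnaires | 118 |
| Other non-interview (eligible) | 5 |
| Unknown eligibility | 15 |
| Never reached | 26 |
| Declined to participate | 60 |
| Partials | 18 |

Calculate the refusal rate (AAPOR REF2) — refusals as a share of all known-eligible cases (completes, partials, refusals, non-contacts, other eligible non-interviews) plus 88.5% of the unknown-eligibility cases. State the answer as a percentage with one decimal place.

Top → 60
Known eligible → 118 + 18 + 60 + 26 + 5 = 227
e × U → 0.8850 × 15 = 13.28
Denominator → 227 + 13.28 = 240.28
REF2 = 60 / 240.28 = 0.2497

25.0%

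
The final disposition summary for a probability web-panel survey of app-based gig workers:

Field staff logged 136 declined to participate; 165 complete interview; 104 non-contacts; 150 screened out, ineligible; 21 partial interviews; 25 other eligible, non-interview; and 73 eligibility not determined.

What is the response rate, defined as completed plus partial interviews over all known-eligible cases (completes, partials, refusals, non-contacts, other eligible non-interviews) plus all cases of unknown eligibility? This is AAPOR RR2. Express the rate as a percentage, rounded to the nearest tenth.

35.5%

Top = 165 + 21 = 186
Denominator = 165 + 21 + 136 + 104 + 25 + 73 = 524
RR2 = 186 / 524 = 0.3550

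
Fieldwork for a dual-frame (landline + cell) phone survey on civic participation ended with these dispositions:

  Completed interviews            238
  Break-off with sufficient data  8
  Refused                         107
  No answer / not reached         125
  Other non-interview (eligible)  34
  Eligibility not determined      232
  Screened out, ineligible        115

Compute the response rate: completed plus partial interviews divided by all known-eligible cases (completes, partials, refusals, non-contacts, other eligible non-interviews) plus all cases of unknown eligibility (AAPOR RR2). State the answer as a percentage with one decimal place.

Top: 238 + 8 = 246
Base: 238 + 8 + 107 + 125 + 34 + 232 = 744
RR2 = 246 / 744 = 0.3306

33.1%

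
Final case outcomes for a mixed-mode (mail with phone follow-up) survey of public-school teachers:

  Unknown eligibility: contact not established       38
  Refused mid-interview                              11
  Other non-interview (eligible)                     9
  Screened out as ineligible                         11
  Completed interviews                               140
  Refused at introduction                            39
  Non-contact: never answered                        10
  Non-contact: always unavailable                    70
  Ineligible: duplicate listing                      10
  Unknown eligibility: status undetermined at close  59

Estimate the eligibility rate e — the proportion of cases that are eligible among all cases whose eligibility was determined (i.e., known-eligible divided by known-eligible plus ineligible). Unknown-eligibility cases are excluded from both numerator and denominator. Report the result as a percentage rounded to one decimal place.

93.0%

Refused = 39 + 11 = 50
No answer / not reached = 10 + 70 = 80
Undetermined eligibility = 38 + 59 = 97
Out of scope = 11 + 10 = 21
Determined eligible: 140 + 50 + 80 + 9 = 279
e = 279 / (279 + 21) = 279 / 300 = 0.9300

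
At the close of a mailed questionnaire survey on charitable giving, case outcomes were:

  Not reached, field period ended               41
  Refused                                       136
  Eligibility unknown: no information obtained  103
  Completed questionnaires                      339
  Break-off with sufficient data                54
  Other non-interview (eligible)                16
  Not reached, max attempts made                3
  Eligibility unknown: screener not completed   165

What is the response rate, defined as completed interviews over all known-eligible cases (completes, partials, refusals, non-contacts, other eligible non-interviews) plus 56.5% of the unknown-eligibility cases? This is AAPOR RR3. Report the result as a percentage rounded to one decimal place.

45.8%

No contact after all attempts = 41 + 3 = 44
Eligibility not determined = 165 + 103 = 268
Num → 339
Known eligible → 339 + 54 + 136 + 44 + 16 = 589
e × U → 0.5650 × 268 = 151.42
Denominator → 589 + 151.42 = 740.42
RR3 = 339 / 740.42 = 0.4578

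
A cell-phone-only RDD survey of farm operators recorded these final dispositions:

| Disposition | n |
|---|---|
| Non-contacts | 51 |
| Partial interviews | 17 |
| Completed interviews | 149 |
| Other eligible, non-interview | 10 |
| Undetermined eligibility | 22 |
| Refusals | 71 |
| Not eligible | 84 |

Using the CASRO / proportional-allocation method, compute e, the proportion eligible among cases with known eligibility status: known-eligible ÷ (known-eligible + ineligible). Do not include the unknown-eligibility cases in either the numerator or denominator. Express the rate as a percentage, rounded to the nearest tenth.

78.0%

Known eligible: 149 + 17 + 71 + 51 + 10 = 298
e = 298 / (298 + 84) = 298 / 382 = 0.7801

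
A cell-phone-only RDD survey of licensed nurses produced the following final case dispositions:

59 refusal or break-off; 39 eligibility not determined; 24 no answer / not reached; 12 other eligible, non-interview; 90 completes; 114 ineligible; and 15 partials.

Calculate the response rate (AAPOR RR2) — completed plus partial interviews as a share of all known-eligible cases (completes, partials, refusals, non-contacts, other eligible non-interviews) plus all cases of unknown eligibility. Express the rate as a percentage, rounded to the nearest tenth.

43.9%

Top → 90 + 15 = 105
Denom → 90 + 15 + 59 + 24 + 12 + 39 = 239
RR2 = 105 / 239 = 0.4393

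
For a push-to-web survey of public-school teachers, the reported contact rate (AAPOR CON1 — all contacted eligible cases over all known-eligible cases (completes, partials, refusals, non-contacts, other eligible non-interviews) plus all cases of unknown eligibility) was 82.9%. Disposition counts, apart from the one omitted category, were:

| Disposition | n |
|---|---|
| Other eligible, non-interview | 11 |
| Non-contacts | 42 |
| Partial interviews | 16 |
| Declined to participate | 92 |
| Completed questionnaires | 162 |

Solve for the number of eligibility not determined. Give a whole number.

Top = 162 + 16 + 92 + 11 = 281
CON1 = 281 / D = 0.829
D = 281 / 0.829 = 339.0
Other denominator terms total 323
eligibility not determined = 339.0 − 323 ≈ 16

16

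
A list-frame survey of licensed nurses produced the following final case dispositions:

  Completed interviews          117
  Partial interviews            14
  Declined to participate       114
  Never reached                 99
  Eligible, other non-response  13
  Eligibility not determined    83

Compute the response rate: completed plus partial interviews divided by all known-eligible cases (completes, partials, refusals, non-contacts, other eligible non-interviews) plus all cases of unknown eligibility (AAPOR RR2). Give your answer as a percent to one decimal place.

Numerator: 117 + 14 = 131
Denominator: 117 + 14 + 114 + 99 + 13 + 83 = 440
RR2 = 131 / 440 = 0.2977

29.8%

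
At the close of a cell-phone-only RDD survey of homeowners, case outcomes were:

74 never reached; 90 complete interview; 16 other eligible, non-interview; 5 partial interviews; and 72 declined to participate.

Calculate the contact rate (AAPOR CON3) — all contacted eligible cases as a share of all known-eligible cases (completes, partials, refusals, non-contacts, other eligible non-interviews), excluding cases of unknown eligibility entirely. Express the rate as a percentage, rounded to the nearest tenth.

71.2%

Numerator: 90 + 5 + 72 + 16 = 183
Denom: 90 + 5 + 72 + 74 + 16 = 257
CON3 = 183 / 257 = 0.7121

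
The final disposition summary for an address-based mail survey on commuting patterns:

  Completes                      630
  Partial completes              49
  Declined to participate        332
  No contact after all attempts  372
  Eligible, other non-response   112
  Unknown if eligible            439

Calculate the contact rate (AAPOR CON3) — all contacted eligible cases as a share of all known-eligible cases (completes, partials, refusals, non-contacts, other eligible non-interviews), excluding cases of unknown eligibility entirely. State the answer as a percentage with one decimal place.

75.1%

Num → 630 + 49 + 332 + 112 = 1123
Denom → 630 + 49 + 332 + 372 + 112 = 1495
CON3 = 1123 / 1495 = 0.7512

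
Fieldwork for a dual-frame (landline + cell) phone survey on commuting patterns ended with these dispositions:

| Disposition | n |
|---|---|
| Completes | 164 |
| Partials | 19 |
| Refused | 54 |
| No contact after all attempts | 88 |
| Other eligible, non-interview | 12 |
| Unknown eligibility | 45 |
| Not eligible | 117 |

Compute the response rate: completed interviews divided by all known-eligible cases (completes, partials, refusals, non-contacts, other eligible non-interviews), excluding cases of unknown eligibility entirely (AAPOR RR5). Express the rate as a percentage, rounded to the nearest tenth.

48.7%

Num: 164
Base: 164 + 19 + 54 + 88 + 12 = 337
RR5 = 164 / 337 = 0.4866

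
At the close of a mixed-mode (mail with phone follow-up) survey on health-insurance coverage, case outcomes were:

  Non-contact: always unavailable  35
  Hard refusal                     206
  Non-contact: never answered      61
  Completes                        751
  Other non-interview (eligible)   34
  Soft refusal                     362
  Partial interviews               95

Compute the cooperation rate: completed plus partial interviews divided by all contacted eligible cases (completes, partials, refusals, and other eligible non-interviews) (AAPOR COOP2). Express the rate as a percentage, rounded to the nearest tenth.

58.4%

Declined to participate = 206 + 362 = 568
Non-contacts = 61 + 35 = 96
Num = 751 + 95 = 846
Denom = 751 + 95 + 568 + 34 = 1448
COOP2 = 846 / 1448 = 0.5843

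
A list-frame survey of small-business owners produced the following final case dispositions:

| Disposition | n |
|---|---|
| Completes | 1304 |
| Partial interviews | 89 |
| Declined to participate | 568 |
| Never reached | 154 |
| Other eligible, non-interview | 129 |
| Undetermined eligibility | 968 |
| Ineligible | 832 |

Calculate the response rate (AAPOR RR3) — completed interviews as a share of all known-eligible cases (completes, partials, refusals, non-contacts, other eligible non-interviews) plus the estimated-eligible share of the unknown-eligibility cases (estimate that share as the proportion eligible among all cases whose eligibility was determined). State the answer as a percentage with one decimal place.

Top = 1304
Determined eligible = 1304 + 89 + 568 + 154 + 129 = 2244
e = 2244 / (2244 + 832) = 2244 / 3076 = 0.7295
e × U = 0.7295 × 968 = 706.16
Base = 2244 + 706.16 = 2950.16
RR3 = 1304 / 2950.16 = 0.4420

44.2%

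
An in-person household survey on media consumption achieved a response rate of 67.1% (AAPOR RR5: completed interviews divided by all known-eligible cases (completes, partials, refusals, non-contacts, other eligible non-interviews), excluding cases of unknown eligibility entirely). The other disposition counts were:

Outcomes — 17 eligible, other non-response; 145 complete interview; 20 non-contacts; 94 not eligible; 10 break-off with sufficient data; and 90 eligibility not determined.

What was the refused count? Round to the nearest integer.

24

RR5 = 145 / D = 0.671
D = 145 / 0.671 = 216.1
Remaining denominator categories sum to 192
refused = 216.1 − 192 ≈ 24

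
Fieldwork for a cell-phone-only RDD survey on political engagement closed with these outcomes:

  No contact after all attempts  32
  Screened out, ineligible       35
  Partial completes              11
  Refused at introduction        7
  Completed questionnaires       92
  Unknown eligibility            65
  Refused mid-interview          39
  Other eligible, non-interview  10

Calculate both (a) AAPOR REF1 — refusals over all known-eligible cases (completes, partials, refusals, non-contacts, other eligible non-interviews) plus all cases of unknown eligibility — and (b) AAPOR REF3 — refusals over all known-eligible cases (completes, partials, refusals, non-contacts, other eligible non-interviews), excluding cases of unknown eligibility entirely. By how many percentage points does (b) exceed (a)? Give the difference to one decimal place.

Refusal or break-off = 7 + 39 = 46
Top = 46
Denom = 92 + 11 + 46 + 32 + 10 + 65 = 256
REF1 = 46 / 256 = 0.1797
Denom = 92 + 11 + 46 + 32 + 10 = 191
REF3 = 46 / 191 = 0.2408
Difference = 24.08 − 17.97 = 6.11 percentage points

6.1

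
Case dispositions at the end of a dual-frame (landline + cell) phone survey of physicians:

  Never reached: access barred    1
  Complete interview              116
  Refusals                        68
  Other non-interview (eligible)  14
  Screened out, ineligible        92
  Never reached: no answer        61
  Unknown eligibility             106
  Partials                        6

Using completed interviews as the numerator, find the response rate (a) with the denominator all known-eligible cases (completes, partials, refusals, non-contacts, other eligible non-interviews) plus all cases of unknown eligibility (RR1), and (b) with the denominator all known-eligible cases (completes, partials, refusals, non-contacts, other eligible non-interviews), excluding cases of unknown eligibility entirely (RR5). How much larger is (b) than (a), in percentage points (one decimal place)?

No contact after all attempts = 61 + 1 = 62
Num: 116
Base: 116 + 6 + 68 + 62 + 14 + 106 = 372
RR1 = 116 / 372 = 0.3118
Base: 116 + 6 + 68 + 62 + 14 = 266
RR5 = 116 / 266 = 0.4361
Difference = 43.61 − 31.18 = 12.43 percentage points

12.4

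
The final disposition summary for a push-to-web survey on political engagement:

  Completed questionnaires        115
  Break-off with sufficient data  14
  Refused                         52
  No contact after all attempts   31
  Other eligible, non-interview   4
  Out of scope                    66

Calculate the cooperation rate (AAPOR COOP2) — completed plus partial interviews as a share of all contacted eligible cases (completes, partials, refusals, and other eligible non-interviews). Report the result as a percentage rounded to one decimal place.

Numerator = 115 + 14 = 129
Base = 115 + 14 + 52 + 4 = 185
COOP2 = 129 / 185 = 0.6973

69.7%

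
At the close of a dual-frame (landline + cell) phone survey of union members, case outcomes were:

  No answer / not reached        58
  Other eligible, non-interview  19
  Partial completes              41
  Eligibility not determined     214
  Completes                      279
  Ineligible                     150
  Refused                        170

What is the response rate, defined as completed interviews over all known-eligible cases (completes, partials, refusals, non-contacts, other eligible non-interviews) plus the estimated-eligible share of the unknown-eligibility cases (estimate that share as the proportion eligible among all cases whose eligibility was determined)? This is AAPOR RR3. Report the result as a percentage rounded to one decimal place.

Top → 279
Determined eligible → 279 + 41 + 170 + 58 + 19 = 567
e = 567 / (567 + 150) = 567 / 717 = 0.7908
e × U → 0.7908 × 214 = 169.23
Denom → 567 + 169.23 = 736.23
RR3 = 279 / 736.23 = 0.3790

37.9%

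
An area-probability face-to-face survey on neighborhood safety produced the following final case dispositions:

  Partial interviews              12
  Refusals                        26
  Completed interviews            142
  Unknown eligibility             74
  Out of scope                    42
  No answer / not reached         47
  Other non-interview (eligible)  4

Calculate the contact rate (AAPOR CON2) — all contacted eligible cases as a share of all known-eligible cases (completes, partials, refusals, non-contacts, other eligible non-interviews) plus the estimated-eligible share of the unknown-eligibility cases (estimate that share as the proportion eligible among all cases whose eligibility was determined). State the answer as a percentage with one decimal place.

62.7%

Num: 142 + 12 + 26 + 4 = 184
Determined eligible: 142 + 12 + 26 + 47 + 4 = 231
e = 231 / (231 + 42) = 231 / 273 = 0.8462
Eligible share of unknowns: 0.8462 × 74 = 62.62
Denom: 231 + 62.62 = 293.62
CON2 = 184 / 293.62 = 0.6267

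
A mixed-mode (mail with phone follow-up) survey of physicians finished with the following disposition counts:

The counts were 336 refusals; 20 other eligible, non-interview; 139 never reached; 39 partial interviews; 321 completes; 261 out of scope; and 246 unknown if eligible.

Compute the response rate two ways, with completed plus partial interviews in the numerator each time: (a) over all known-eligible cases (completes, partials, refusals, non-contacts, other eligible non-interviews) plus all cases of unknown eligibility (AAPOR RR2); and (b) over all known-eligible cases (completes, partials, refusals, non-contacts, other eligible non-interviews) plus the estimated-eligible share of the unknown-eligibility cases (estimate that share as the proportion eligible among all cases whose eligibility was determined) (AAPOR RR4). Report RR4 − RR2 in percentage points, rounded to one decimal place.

Top → 321 + 39 = 360
Denominator → 321 + 39 + 336 + 139 + 20 + 246 = 1101
RR2 = 360 / 1101 = 0.3270
Known eligible → 321 + 39 + 336 + 139 + 20 = 855
e = 855 / (855 + 261) = 855 / 1116 = 0.7661
Eligible share of unknowns → 0.7661 × 246 = 188.46
Denominator → 855 + 188.46 = 1043.46
RR4 = 360 / 1043.46 = 0.3450
Difference = 34.50 − 32.70 = 1.80 percentage points

1.8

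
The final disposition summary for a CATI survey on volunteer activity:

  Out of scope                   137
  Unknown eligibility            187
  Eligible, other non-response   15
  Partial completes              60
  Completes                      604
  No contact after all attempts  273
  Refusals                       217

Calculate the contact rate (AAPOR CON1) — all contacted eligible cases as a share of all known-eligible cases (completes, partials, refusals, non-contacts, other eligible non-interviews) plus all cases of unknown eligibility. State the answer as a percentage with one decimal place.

66.1%

Top → 604 + 60 + 217 + 15 = 896
Denominator → 604 + 60 + 217 + 273 + 15 + 187 = 1356
CON1 = 896 / 1356 = 0.6608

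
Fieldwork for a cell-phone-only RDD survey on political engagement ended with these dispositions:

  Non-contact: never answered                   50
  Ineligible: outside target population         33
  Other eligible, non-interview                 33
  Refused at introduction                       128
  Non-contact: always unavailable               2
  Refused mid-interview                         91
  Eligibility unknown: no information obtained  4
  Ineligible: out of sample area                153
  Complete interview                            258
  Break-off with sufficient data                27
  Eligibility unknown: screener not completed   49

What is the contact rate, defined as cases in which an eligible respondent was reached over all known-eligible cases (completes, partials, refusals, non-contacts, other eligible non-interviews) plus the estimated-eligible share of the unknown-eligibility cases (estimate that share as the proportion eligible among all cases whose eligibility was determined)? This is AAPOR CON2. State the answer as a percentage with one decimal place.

85.3%

Declined to participate = 128 + 91 = 219
No contact after all attempts = 50 + 2 = 52
Unknown if eligible = 49 + 4 = 53
Ineligible = 33 + 153 = 186
Numerator = 258 + 27 + 219 + 33 = 537
Determined eligible = 258 + 27 + 219 + 52 + 33 = 589
e = 589 / (589 + 186) = 589 / 775 = 0.7600
Estimated eligible among unknowns = 0.7600 × 53 = 40.28
Base = 589 + 40.28 = 629.28
CON2 = 537 / 629.28 = 0.8534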